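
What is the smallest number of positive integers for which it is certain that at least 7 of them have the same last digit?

There are 10 possible last digits acting as pigeonholes.
With 10 × 6 = 60 positive integers we could place exactly 6 in each, with no class reaching 7.
One more forces some class to hold 7, so 60 + 1 = 61.

61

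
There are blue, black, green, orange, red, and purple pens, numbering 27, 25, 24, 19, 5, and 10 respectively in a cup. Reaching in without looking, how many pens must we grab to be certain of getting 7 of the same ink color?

36

Treat the 6 ink colors as pigeonholes.
In the worst case we take at most 6 of each ink color, but all 5 red (fewer than 6), giving 6 + 6 + 6 + 6 + 5 + 6 = 35.
One more pen then forces some ink color to 7, so 35 + 1 = 36.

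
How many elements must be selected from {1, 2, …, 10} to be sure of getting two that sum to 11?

6

Partition {1, …, 10} into 5 pairs: {1,10}, {2,9}, …, {5,6}.
Choosing 5 integers — say the integers 1 through 5 — takes one from each pair and avoids the property.
Choosing 6 forces two into the same pair by pigeonhole, and those sum to 11. So 6.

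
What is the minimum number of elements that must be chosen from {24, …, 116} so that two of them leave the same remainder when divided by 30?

Group the integers by remainder mod 30; there are 30 residue classes, each nonempty in this range.
Choosing one from each class (30 integers) avoids any shared remainder.
One more choice must repeat a class, so two differ by a multiple of 30. Hence 30 + 1 = 31.

31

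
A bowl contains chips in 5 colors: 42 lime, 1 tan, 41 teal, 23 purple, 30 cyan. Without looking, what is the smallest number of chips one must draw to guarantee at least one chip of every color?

137

The hardest color to obtain is tan: we could draw every other chip first — 137 − 1 = 136 chips — without a single tan one.
The next draw must be tan, so 136 + 1 = 137.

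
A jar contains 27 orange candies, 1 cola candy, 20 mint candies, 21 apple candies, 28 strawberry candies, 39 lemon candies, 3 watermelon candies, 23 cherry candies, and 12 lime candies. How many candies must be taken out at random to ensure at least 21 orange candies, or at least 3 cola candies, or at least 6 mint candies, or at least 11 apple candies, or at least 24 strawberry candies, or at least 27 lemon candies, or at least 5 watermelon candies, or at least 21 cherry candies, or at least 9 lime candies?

Each of the 9 flavors has its own threshold; avoid all of them simultaneously.
The worst case stops just short of every target: 20 orange, all 1 cola, 5 mint, 10 apple, 23 strawberry, 26 lemon, all 3 watermelon, 20 cherry, 8 lime — 20 + 1 + 5 + 10 + 23 + 26 + 3 + 20 + 8 = 116 candies.
One more candy must push some flavor to its target, so 116 + 1 = 117.

117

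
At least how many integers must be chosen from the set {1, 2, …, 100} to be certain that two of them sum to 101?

Partition {1, …, 100} into 50 pairs: {1,100}, {2,99}, …, {50,51}.
Choosing 50 integers — say the integers 1 through 50 — takes one from each pair and avoids the property.
Choosing 51 forces two into the same pair by pigeonhole, and those sum to 101. So 51.

51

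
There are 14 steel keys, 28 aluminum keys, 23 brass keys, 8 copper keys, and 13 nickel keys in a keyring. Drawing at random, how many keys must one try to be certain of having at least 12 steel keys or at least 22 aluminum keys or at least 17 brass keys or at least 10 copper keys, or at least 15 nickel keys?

The worst case stops just short of every target: 11 steel, 21 aluminum, 16 brass, all 8 copper, all 13 nickel — 11 + 21 + 16 + 8 + 13 = 69 keys.
One more key must push some type to its target, so 69 + 1 = 70.

70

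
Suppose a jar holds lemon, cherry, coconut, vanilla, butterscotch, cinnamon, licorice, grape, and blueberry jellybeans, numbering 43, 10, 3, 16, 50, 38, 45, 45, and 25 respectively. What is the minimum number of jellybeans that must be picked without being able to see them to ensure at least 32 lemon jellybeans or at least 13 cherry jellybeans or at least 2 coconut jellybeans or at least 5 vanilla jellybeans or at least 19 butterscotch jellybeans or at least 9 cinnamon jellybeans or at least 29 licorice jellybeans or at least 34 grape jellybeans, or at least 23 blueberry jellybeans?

The worst case stops just short of every target: 31 lemon, all 10 cherry, 1 coconut, 4 vanilla, 18 butterscotch, 8 cinnamon, 28 licorice, 33 grape, 22 blueberry — 31 + 10 + 1 + 4 + 18 + 8 + 28 + 33 + 22 = 155 jellybeans.
One more jellybean must push some flavor to its target, so 155 + 1 = 156.

156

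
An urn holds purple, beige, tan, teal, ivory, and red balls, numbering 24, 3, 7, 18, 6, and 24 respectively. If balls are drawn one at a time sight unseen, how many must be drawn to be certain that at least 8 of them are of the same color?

38

In the worst case we take at most 7 of each color, but all 3 beige and all 6 ivory (fewer than 7), giving 7 + 3 + 7 + 7 + 6 + 7 = 37.
One more ball then forces some color to 8, so 37 + 1 = 38.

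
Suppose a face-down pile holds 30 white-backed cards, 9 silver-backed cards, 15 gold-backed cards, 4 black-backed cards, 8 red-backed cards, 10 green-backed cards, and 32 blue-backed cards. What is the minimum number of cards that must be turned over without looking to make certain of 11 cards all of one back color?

62

Treat the 7 back colors as pigeonholes.
In the worst case we take at most 10 of each back color, but all 9 silver-backed, all 4 black-backed, and all 8 red-backed (fewer than 10), giving 10 + 9 + 10 + 4 + 8 + 10 + 10 = 61.
One more card then forces some back color to 11, so 61 + 1 = 62.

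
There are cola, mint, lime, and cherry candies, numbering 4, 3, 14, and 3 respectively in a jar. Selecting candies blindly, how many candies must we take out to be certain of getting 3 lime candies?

The worst case draws every non-lime candy first: 4 + 3 + 3 = 10.
The next 3 draws are then forced to be lime, giving 10 + 3 = 13.

13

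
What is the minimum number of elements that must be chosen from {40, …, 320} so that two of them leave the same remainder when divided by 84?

85

Group the integers by remainder mod 84; there are 84 residue classes, each nonempty in this range.
Choosing one from each class (84 integers) avoids any shared remainder.
One more choice must repeat a class, so two differ by a multiple of 84. Hence 84 + 1 = 85.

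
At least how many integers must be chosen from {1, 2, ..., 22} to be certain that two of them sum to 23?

Partition {1, …, 22} into 11 pairs: {1,22}, {2,21}, …, {11,12}.
Choosing 11 integers — say the integers 1 through 11 — takes one from each pair and avoids the property.
Choosing 12 forces two into the same pair by pigeonhole, and those sum to 23. So 12.

12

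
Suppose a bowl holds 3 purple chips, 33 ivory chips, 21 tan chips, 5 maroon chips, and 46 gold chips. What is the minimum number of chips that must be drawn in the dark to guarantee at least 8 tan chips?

The worst case draws every non-tan chip first: 3 + 33 + 5 + 46 = 87.
The next 8 draws are then forced to be tan, giving 87 + 8 = 95.

95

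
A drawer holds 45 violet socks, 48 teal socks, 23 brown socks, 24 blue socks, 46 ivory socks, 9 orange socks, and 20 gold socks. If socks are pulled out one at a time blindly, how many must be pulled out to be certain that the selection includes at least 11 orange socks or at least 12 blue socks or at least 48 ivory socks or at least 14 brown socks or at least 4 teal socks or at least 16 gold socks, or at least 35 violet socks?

132

The worst case stops just short of every target: 34 violet, 3 teal, 13 brown, 11 blue, all 46 ivory, all 9 orange, 15 gold — 34 + 3 + 13 + 11 + 46 + 9 + 15 = 131 socks.
One more sock must push some color to its target, so 131 + 1 = 132.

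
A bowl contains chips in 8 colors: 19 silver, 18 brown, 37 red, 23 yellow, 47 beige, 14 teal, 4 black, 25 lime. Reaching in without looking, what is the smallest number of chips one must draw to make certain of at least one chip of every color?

The hardest color to obtain is black: we could draw every other chip first — 187 − 4 = 183 chips — without a single black one.
The next draw must be black, so 183 + 1 = 184.

184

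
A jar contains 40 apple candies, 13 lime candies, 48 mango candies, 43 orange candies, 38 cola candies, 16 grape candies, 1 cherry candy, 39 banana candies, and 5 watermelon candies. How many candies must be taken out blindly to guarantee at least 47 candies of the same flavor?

242

In the worst case we take at most 46 of each flavor, but all 40 apple, all 13 lime, all 43 orange, all 38 cola, all 16 grape, all 1 cherry, all 39 banana, and all 5 watermelon (fewer than 46), giving 40 + 13 + 46 + 43 + 38 + 16 + 1 + 39 + 5 = 241.
One more candy then forces some flavor to 47, so 241 + 1 = 242.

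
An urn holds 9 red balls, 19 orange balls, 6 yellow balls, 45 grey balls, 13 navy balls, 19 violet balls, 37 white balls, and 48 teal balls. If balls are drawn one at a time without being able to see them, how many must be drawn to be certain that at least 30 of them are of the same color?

154

Treat the 8 colors as pigeonholes.
In the worst case we take at most 29 of each color, but all 9 red, all 19 orange, all 6 yellow, all 13 navy, and all 19 violet (fewer than 29), giving 9 + 19 + 6 + 29 + 13 + 19 + 29 + 29 = 153.
One more ball then forces some color to 30, so 153 + 1 = 154.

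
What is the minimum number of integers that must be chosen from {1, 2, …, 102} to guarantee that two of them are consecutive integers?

52

Partition {1, …, 102} into 51 pairs: {1,2}, {3,4}, …, {101,102}.
Choosing 51 integers — say the 51 even numbers 2, 4, …, 102 — takes one from each pair and avoids the property.
Choosing 52 forces two into the same pair by pigeonhole, and those are consecutive. So 52.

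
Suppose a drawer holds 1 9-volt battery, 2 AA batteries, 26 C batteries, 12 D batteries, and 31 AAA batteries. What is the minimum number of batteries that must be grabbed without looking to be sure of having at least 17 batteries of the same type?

Treat the 5 types as pigeonholes.
In the worst case we take at most 16 of each type, but all 1 9-volt, all 2 AA, and all 12 D (fewer than 16), giving 1 + 2 + 16 + 12 + 16 = 47.
One more battery then forces some type to 17, so 47 + 1 = 48.

48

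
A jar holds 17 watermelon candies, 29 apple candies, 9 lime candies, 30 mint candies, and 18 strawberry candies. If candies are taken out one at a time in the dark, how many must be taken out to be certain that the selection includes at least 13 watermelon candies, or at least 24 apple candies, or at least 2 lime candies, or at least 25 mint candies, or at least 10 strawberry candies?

70

Each of the 5 flavors has its own threshold; avoid all of them simultaneously.
The worst case stops just short of every target: 12 watermelon, 23 apple, 1 lime, 24 mint, 9 strawberry — 12 + 23 + 1 + 24 + 9 = 69 candies.
One more candy must push some flavor to its target, so 69 + 1 = 70.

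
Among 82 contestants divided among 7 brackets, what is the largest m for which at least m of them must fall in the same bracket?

If each of the 7 brackets held at most 11, the total would be at most 7 × 11 = 77 < 82, a contradiction.
So at least one holds ⌈82/7⌉ = 12.

12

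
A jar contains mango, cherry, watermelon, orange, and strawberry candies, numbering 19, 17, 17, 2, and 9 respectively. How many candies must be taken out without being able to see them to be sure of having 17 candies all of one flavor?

60

In the worst case we take at most 16 of each flavor, but all 2 orange and all 9 strawberry (fewer than 16), giving 16 + 16 + 16 + 2 + 9 = 59.
One more candy then forces some flavor to 17, so 59 + 1 = 60.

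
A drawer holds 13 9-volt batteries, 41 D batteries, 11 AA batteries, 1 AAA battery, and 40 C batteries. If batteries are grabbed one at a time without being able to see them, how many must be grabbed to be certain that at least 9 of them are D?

74

The worst case draws every non-D battery first: 13 + 11 + 1 + 40 = 65.
The next 9 draws are then forced to be D, giving 65 + 9 = 74.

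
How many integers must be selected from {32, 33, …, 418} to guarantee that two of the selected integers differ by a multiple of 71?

Group the integers by remainder mod 71; there are 71 residue classes, each nonempty in this range.
Choosing one from each class (71 integers) avoids any shared remainder.
One more choice must repeat a class, so two differ by a multiple of 71. Hence 71 + 1 = 72.

72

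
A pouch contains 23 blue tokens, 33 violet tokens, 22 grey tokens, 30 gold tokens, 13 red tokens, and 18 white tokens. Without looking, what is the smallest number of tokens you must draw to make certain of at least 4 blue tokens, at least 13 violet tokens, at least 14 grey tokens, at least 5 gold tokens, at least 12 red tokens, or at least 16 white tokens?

59

Each of the 6 colors has its own threshold; avoid all of them simultaneously.
The worst case stops just short of every target: 3 blue, 12 violet, 13 grey, 4 gold, 11 red, 15 white — 3 + 12 + 13 + 4 + 11 + 15 = 58 tokens.
One more token must push some color to its target, so 58 + 1 = 59.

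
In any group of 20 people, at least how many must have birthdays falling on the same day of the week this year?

If each of the 7 days of the week held at most 2, the total would be at most 7 × 2 = 14 < 20, a contradiction.
So at least one holds ⌈20/7⌉ = 3.

3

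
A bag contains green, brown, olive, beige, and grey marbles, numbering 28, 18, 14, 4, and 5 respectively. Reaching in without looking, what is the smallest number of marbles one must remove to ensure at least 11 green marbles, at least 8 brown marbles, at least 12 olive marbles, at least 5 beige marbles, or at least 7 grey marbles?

38

The worst case stops just short of every target: 10 green, 7 brown, 11 olive, 4 beige, all 5 grey — 10 + 7 + 11 + 4 + 5 = 37 marbles.
One more marble must push some color to its target, so 37 + 1 = 38.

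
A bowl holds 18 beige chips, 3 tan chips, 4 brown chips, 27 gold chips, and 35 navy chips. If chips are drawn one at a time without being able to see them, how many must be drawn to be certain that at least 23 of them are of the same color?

In the worst case we take at most 22 of each color, but all 18 beige, all 3 tan, and all 4 brown (fewer than 22), giving 18 + 3 + 4 + 22 + 22 = 69.
One more chip then forces some color to 23, so 69 + 1 = 70.

70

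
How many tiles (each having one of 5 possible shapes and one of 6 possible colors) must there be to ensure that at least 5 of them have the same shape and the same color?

There are 5 × 6 = 30 (shape, color) combinations acting as pigeonholes.
With 30 × 4 = 120 tiles we could place exactly 4 in each, with no (shape, color) pair reaching 5.
One more forces some (shape, color) pair to hold 5, so 120 + 1 = 121.

121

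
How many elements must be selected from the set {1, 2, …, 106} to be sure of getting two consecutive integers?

Partition {1, …, 106} into 53 pairs: {1,2}, {3,4}, …, {105,106}.
Choosing 53 integers — say the 53 even numbers 2, 4, …, 106 — takes one from each pair and avoids the property.
Choosing 54 forces two into the same pair by pigeonhole, and those are consecutive. So 54.

54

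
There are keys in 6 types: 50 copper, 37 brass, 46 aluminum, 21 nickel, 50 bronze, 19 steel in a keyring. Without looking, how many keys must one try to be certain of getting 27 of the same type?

In the worst case we take at most 26 of each type, but all 21 nickel and all 19 steel (fewer than 26), giving 26 + 26 + 26 + 21 + 26 + 19 = 144.
One more key then forces some type to 27, so 144 + 1 = 145.

145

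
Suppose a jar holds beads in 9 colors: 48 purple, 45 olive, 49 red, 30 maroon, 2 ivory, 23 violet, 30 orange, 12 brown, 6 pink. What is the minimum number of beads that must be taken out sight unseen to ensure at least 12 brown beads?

245

The worst case draws every non-brown bead first: 48 + 45 + 49 + 30 + 2 + 23 + 30 + 6 = 233.
The next 12 draws are then forced to be brown, giving 233 + 12 = 245.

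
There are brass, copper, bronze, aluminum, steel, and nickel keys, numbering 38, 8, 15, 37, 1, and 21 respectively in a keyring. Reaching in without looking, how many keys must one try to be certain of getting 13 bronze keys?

118

To avoid bronze keys as long as possible, exhaust the other 5 types first.
The worst case draws every non-bronze key first: 38 + 8 + 37 + 1 + 21 = 105.
The next 13 draws are then forced to be bronze, giving 105 + 13 = 118.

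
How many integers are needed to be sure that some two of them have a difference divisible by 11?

12

Two integers differ by a multiple of 11 exactly when they share a remainder mod 11.
There are 11 residue classes mod 11, so 11 integers can all lie in distinct classes.
One more integer must repeat a residue, giving a difference divisible by 11. So n = 11 + 1 = 12.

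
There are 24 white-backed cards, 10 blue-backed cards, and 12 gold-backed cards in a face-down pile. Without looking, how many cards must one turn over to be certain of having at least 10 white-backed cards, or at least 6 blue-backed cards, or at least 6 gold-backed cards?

The worst case stops just short of every target: 9 white-backed, 5 blue-backed, 5 gold-backed — 9 + 5 + 5 = 19 cards.
One more card must push some back color to its target, so 19 + 1 = 20.

20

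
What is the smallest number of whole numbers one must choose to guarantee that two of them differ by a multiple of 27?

28

Use the pigeonhole principle on residue classes: two integers differ by a multiple of 27 exactly when they share a remainder mod 27.
There are 27 residue classes mod 27, so 27 integers can all lie in distinct classes.
One more integer must repeat a residue, giving a difference divisible by 27. So n = 27 + 1 = 28.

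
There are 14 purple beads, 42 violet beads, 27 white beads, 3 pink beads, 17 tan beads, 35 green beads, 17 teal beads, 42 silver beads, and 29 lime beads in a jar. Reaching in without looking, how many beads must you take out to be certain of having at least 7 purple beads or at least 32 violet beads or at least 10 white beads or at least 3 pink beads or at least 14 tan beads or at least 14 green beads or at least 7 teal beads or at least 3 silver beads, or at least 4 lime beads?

86

The worst case stops just short of every target: 6 purple, 31 violet, 9 white, 2 pink, 13 tan, 13 green, 6 teal, 2 silver, 3 lime — 6 + 31 + 9 + 2 + 13 + 13 + 6 + 2 + 3 = 85 beads.
One more bead must push some color to its target, so 85 + 1 = 86.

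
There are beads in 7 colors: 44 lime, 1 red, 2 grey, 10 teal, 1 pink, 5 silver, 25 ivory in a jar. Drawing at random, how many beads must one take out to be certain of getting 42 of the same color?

Treat the 7 colors as pigeonholes.
In the worst case we take at most 41 of each color, but all 1 red, all 2 grey, all 10 teal, all 1 pink, all 5 silver, and all 25 ivory (fewer than 41), giving 41 + 1 + 2 + 10 + 1 + 5 + 25 = 85.
One more bead then forces some color to 42, so 85 + 1 = 86.

86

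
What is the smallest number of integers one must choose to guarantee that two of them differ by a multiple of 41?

Two integers differ by a multiple of 41 exactly when they share a remainder mod 41.
There are 41 residue classes mod 41, so 41 integers can all lie in distinct classes.
One more integer must repeat a residue, giving a difference divisible by 41. So n = 41 + 1 = 42.

42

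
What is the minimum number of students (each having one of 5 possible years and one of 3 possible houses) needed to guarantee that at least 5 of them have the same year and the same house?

61

There are 5 × 3 = 15 (year, house) combinations acting as pigeonholes.
With 15 × 4 = 60 students we could place exactly 4 in each, with no (year, house) pair reaching 5.
One more forces some (year, house) pair to hold 5, so 60 + 1 = 61.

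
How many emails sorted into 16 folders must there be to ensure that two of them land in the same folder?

17

There are 16 folders acting as pigeonholes.
With 16 emails we could place one in each, avoiding any repeat.
One more forces some class to hold 2, so 16 + 1 = 17.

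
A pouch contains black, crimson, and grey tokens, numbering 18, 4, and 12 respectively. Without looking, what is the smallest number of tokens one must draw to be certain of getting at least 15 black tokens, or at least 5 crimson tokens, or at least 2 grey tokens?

20

The worst case stops just short of every target: 14 black, 4 crimson, 1 grey — 14 + 4 + 1 = 19 tokens.
One more token must push some color to its target, so 19 + 1 = 20.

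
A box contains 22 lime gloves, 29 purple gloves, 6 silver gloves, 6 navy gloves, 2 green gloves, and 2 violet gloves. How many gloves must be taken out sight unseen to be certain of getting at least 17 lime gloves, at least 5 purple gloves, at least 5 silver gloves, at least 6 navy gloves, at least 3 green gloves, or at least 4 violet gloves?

34

Each of the 6 colors has its own threshold; avoid all of them simultaneously.
The worst case stops just short of every target: 16 lime, 4 purple, 4 silver, 5 navy, 2 green, all 2 violet — 16 + 4 + 4 + 5 + 2 + 2 = 33 gloves.
One more glove must push some color to its target, so 33 + 1 = 34.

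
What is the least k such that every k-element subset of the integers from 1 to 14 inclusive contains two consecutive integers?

Partition {1, …, 14} into 7 pairs: {1,2}, {3,4}, …, {13,14}.
Choosing 7 integers — say the 7 even numbers 2, 4, …, 14 — takes one from each pair and avoids the property.
Choosing 8 forces two into the same pair by pigeonhole, and those are consecutive. So 8.

8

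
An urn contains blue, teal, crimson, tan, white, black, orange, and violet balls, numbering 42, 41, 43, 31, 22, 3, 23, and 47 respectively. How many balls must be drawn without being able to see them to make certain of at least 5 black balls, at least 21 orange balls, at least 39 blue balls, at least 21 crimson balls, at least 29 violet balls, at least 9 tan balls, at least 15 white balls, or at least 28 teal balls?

The worst case stops just short of every target: 38 blue, 27 teal, 20 crimson, 8 tan, 14 white, all 3 black, 20 orange, 28 violet — 38 + 27 + 20 + 8 + 14 + 3 + 20 + 28 = 158 balls.
One more ball must push some color to its target, so 158 + 1 = 159.

159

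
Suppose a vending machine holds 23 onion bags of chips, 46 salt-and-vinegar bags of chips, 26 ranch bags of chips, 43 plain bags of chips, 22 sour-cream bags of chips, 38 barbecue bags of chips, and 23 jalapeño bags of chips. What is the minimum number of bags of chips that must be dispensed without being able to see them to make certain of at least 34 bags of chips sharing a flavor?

Treat the 7 flavors as pigeonholes.
In the worst case we take at most 33 of each flavor, but all 23 onion, all 26 ranch, all 22 sour-cream, and all 23 jalapeño (fewer than 33), giving 23 + 33 + 26 + 33 + 22 + 33 + 23 = 193.
One more bag of chips then forces some flavor to 34, so 193 + 1 = 194.

194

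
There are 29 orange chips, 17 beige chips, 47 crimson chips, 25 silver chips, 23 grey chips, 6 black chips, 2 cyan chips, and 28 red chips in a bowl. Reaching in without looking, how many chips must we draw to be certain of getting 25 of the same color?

145

Treat the 8 colors as pigeonholes.
In the worst case we take at most 24 of each color, but all 17 beige, all 23 grey, all 6 black, and all 2 cyan (fewer than 24), giving 24 + 17 + 24 + 24 + 23 + 6 + 2 + 24 = 144.
One more chip then forces some color to 25, so 144 + 1 = 145.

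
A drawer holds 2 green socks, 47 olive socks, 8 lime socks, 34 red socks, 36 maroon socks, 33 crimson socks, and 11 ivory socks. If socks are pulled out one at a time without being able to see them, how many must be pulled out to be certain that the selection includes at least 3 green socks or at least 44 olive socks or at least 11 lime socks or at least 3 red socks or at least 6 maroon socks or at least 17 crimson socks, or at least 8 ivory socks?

84

Each of the 7 colors has its own threshold; avoid all of them simultaneously.
The worst case stops just short of every target: 2 green, 43 olive, all 8 lime, 2 red, 5 maroon, 16 crimson, 7 ivory — 2 + 43 + 8 + 2 + 5 + 16 + 7 = 83 socks.
One more sock must push some color to its target, so 83 + 1 = 84.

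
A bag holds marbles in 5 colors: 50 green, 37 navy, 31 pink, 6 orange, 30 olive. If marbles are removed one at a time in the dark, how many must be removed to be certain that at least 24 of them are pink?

The worst case draws every non-pink marble first: 50 + 37 + 6 + 30 = 123.
The next 24 draws are then forced to be pink, giving 123 + 24 = 147.

147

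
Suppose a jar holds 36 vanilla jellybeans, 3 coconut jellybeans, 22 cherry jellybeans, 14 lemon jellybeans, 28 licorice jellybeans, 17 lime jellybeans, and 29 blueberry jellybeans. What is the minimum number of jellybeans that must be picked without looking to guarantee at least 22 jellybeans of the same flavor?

119

In the worst case we take at most 21 of each flavor, but all 3 coconut, all 14 lemon, and all 17 lime (fewer than 21), giving 21 + 3 + 21 + 14 + 21 + 17 + 21 = 118.
One more jellybean then forces some flavor to 22, so 118 + 1 = 119.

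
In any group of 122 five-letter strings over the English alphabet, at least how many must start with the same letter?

If each of the 26 possible first letters held at most 4, the total would be at most 26 × 4 = 104 < 122, a contradiction.
So at least one holds ⌈122/26⌉ = 5.

5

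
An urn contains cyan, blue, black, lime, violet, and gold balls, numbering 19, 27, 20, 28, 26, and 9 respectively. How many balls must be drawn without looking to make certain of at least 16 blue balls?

The worst case draws every non-blue ball first: 19 + 20 + 28 + 26 + 9 = 102.
The next 16 draws are then forced to be blue, giving 102 + 16 = 118.

118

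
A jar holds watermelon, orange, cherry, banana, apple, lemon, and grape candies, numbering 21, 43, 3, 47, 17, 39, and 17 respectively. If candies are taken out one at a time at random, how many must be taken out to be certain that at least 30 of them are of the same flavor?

Treat the 7 flavors as pigeonholes.
In the worst case we take at most 29 of each flavor, but all 21 watermelon, all 3 cherry, all 17 apple, and all 17 grape (fewer than 29), giving 21 + 29 + 3 + 29 + 17 + 29 + 17 = 145.
One more candy then forces some flavor to 30, so 145 + 1 = 146.

146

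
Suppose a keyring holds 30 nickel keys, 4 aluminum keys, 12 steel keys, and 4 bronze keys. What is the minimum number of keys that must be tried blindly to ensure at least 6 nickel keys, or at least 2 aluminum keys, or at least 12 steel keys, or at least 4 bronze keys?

The worst case stops just short of every target: 5 nickel, 1 aluminum, 11 steel, 3 bronze — 5 + 1 + 11 + 3 = 20 keys.
One more key must push some type to its target, so 20 + 1 = 21.

21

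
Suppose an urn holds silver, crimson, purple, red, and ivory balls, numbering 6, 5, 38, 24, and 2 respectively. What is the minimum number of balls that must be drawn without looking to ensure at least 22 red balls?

73

To avoid red balls as long as possible, exhaust the other 4 colors first.
The worst case draws every non-red ball first: 6 + 5 + 38 + 2 = 51.
The next 22 draws are then forced to be red, giving 51 + 22 = 73.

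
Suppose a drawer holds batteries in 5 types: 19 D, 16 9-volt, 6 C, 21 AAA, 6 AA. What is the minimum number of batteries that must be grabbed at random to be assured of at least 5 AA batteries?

67

The worst case draws every non-AA battery first: 19 + 16 + 6 + 21 = 62.
The next 5 draws are then forced to be AA, giving 62 + 5 = 67.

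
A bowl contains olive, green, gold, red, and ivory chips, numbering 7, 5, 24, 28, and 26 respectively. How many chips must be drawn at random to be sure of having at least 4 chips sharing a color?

16

The worst case takes 3 chips of each color without reaching 4 of any: 5 × 3 = 15.
The next chip must bring some color to 4, so 15 + 1 = 16.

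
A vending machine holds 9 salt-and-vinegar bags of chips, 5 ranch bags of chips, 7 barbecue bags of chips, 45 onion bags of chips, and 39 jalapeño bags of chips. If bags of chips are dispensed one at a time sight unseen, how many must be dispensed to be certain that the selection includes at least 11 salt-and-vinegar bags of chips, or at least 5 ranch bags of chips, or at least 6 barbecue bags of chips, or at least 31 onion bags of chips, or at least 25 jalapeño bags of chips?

Each of the 5 flavors has its own threshold; avoid all of them simultaneously.
The worst case stops just short of every target: all 9 salt-and-vinegar, 4 ranch, 5 barbecue, 30 onion, 24 jalapeño — 9 + 4 + 5 + 30 + 24 = 72 bags of chips.
One more bag of chips must push some flavor to its target, so 72 + 1 = 73.

73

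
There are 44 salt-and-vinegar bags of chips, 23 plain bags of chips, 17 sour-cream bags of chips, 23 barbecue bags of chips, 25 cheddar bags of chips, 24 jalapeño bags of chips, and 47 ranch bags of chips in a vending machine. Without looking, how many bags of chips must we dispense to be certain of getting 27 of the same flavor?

165

In the worst case we take at most 26 of each flavor, but all 23 plain, all 17 sour-cream, all 23 barbecue, all 25 cheddar, and all 24 jalapeño (fewer than 26), giving 26 + 23 + 17 + 23 + 25 + 24 + 26 = 164.
One more bag of chips then forces some flavor to 27, so 164 + 1 = 165.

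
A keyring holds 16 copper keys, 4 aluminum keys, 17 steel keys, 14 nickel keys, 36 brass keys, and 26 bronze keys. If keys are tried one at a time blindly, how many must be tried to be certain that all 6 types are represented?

The hardest type to obtain is aluminum: we could draw every other key first — 113 − 4 = 109 keys — without a single aluminum one.
The next draw must be aluminum, so 109 + 1 = 110.

110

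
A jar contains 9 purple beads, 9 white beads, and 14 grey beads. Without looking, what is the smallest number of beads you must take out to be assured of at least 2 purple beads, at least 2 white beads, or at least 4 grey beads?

The worst case stops just short of every target: 1 purple, 1 white, 3 grey — 1 + 1 + 3 = 5 beads.
One more bead must push some color to its target, so 5 + 1 = 6.

6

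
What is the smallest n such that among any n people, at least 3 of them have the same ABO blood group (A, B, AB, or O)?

9

There are 4 ABO blood groups acting as pigeonholes.
With 4 × 2 = 8 people we could place exactly 2 in each, with no class reaching 3.
One more forces some class to hold 3, so 8 + 1 = 9.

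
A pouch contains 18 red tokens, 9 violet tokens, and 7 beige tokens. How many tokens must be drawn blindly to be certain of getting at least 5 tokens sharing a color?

The worst case takes 4 tokens of each color without reaching 5 of any: 3 × 4 = 12.
The next token must bring some color to 5, so 12 + 1 = 13.

13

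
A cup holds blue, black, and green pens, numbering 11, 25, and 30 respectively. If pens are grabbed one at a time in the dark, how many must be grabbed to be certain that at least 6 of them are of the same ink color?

Treat the 3 ink colors as pigeonholes.
The worst case takes 5 pens of each ink color without reaching 6 of any: 3 × 5 = 15.
The next pen must bring some ink color to 6, so 15 + 1 = 16.

16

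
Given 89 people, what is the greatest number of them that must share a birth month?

There are 12 months of the year, which serve as the pigeonholes.
If each of the 12 months of the year held at most 7, the total would be at most 12 × 7 = 84 < 89, a contradiction.
So at least one holds ⌈89/12⌉ = 8.

8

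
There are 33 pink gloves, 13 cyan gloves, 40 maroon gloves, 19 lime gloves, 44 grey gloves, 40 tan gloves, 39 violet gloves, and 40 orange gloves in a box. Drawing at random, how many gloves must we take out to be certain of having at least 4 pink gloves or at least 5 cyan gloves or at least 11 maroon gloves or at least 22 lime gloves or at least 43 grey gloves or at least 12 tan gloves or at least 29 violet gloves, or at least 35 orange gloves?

152

The worst case stops just short of every target: 3 pink, 4 cyan, 10 maroon, all 19 lime, 42 grey, 11 tan, 28 violet, 34 orange — 3 + 4 + 10 + 19 + 42 + 11 + 28 + 34 = 151 gloves.
One more glove must push some color to its target, so 151 + 1 = 152.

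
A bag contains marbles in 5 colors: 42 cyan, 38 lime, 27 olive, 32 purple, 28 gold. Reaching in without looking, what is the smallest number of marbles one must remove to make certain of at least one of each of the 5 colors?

141

The hardest color to obtain is olive: we could draw every other marble first — 167 − 27 = 140 marbles — without a single olive one.
The next draw must be olive, so 140 + 1 = 141.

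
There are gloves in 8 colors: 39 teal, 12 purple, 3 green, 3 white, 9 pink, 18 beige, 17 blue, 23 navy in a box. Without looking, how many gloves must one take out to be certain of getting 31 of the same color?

116

Treat the 8 colors as pigeonholes.
In the worst case we take at most 30 of each color, but all 12 purple, all 3 green, all 3 white, all 9 pink, all 18 beige, all 17 blue, and all 23 navy (fewer than 30), giving 30 + 12 + 3 + 3 + 9 + 18 + 17 + 23 = 115.
One more glove then forces some color to 31, so 115 + 1 = 116.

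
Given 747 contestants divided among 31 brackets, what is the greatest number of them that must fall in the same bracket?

If each of the 31 brackets held at most 24, the total would be at most 31 × 24 = 744 < 747, a contradiction.
So at least one holds ⌈747/31⌉ = 25.

25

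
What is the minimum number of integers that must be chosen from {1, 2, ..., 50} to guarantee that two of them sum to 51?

Partition {1, …, 50} into 25 pairs: {1,50}, {2,49}, …, {25,26}.
Choosing 25 integers — say the integers 1 through 25 — takes one from each pair and avoids the property.
Choosing 26 forces two into the same pair by pigeonhole, and those sum to 51. So 26.

26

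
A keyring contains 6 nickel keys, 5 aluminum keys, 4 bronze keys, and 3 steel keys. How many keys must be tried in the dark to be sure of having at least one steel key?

To avoid steel keys as long as possible, exhaust the other 3 types first.
The worst case draws every non-steel key first: 6 + 5 + 4 = 15.
The next draw is then forced to be steel, giving 15 + 1 = 16.

16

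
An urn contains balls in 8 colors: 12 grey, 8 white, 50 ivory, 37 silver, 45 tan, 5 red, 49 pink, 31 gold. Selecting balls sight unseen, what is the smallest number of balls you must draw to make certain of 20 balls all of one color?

121

Treat the 8 colors as pigeonholes.
In the worst case we take at most 19 of each color, but all 12 grey, all 8 white, and all 5 red (fewer than 19), giving 12 + 8 + 19 + 19 + 19 + 5 + 19 + 19 = 120.
One more ball then forces some color to 20, so 120 + 1 = 121.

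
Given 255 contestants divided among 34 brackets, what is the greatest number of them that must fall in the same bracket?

8

The 255 contestants fall into 34 brackets.
If each of the 34 brackets held at most 7, the total would be at most 34 × 7 = 238 < 255, a contradiction.
So at least one holds ⌈255/34⌉ = 8.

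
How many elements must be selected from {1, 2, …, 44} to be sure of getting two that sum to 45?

23

Partition {1, …, 44} into 22 pairs: {1,44}, {2,43}, …, {22,23}.
Choosing 22 integers — say the integers 1 through 22 — takes one from each pair and avoids the property.
Choosing 23 forces two into the same pair by pigeonhole, and those sum to 45. So 23.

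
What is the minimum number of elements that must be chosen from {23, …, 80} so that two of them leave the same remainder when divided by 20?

Group the integers by remainder mod 20; there are 20 residue classes, each nonempty in this range.
Choosing one from each class (20 integers) avoids any shared remainder.
One more choice must repeat a class, so two differ by a multiple of 20. Hence 20 + 1 = 21.

21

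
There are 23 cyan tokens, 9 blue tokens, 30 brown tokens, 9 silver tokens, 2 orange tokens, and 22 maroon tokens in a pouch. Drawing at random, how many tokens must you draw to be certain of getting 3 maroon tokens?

The worst case draws every non-maroon token first: 23 + 9 + 30 + 9 + 2 = 73.
The next 3 draws are then forced to be maroon, giving 73 + 3 = 76.

76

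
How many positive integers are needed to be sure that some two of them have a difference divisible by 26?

Two integers differ by a multiple of 26 exactly when they share a remainder mod 26.
There are 26 residue classes mod 26, so 26 integers can all lie in distinct classes.
One more integer must repeat a residue, giving a difference divisible by 26. So n = 26 + 1 = 27.

27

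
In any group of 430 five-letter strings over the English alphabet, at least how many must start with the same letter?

The 430 five-letter strings over the English alphabet fall into 26 possible first letters.
If each of the 26 possible first letters held at most 16, the total would be at most 26 × 16 = 416 < 430, a contradiction.
So at least one holds ⌈430/26⌉ = 17.

17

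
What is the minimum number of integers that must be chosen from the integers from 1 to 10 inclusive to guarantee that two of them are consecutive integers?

6

Partition {1, …, 10} into 5 pairs: {1,2}, {3,4}, …, {9,10}.
Choosing 5 integers — say the 5 even numbers 2, 4, …, 10 — takes one from each pair and avoids the property.
Choosing 6 forces two into the same pair by pigeonhole, and those are consecutive. So 6.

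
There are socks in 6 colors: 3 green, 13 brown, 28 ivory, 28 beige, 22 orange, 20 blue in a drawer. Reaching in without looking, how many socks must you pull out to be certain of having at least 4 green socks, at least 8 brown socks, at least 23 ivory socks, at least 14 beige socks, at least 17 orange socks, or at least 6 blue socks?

67

The worst case stops just short of every target: 3 green, 7 brown, 22 ivory, 13 beige, 16 orange, 5 blue — 3 + 7 + 22 + 13 + 16 + 5 = 66 socks.
One more sock must push some color to its target, so 66 + 1 = 67.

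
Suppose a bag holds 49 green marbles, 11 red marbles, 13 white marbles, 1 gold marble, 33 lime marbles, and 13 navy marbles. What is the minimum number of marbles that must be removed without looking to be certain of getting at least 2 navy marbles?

109

To avoid navy marbles as long as possible, exhaust the other 5 colors first.
The worst case draws every non-navy marble first: 49 + 11 + 13 + 1 + 33 = 107.
The next 2 draws are then forced to be navy, giving 107 + 2 = 109.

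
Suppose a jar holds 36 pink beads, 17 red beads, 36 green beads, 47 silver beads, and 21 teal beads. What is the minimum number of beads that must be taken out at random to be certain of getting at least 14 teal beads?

To avoid teal beads as long as possible, exhaust the other 4 colors first.
The worst case draws every non-teal bead first: 36 + 17 + 36 + 47 = 136.
The next 14 draws are then forced to be teal, giving 136 + 14 = 150.

150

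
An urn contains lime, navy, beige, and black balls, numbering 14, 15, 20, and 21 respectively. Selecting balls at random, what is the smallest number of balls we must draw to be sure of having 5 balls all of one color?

The worst case takes 4 balls of each color without reaching 5 of any: 4 × 4 = 16.
The next ball must bring some color to 5, so 16 + 1 = 17.

17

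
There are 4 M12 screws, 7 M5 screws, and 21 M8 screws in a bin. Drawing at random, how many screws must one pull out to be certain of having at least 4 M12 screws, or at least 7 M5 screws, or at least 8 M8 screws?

The worst case stops just short of every target: 3 M12, 6 M5, 7 M8 — 3 + 6 + 7 = 16 screws.
One more screw must push some size to its target, so 16 + 1 = 17.

17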